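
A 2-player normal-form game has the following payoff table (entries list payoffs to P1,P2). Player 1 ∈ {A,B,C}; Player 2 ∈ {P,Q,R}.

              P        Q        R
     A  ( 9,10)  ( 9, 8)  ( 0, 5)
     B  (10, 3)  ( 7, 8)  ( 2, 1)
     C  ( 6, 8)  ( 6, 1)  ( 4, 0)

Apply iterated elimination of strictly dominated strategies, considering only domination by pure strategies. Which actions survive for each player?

Survivors P1:{A,B} P2:{P,Q}

P2 drop R (P beats it: A:10>5 B:3>1 C:8>0)
P1 drop C (A beats it: P:9>6 Q:9>6)
P1→{A,B} P2→{P,Q}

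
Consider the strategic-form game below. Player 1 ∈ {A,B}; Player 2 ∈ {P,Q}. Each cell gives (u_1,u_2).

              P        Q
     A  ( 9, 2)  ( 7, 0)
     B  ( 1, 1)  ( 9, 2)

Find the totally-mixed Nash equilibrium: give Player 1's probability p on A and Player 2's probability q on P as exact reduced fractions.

P1 mixes 1/3 on A; P2 mixes 1/5 on P

P1 indiff ⇒ q·9+(1-q)·7 = q·1+(1-q)·9 ⇒ q(8) = (1-q)(2) ⇒ q = 1/5
P2 indiff ⇒ p·2+(1-p)·1 = p·0+(1-p)·2 ⇒ p(2) = (1-p)(1) ⇒ p = 1/3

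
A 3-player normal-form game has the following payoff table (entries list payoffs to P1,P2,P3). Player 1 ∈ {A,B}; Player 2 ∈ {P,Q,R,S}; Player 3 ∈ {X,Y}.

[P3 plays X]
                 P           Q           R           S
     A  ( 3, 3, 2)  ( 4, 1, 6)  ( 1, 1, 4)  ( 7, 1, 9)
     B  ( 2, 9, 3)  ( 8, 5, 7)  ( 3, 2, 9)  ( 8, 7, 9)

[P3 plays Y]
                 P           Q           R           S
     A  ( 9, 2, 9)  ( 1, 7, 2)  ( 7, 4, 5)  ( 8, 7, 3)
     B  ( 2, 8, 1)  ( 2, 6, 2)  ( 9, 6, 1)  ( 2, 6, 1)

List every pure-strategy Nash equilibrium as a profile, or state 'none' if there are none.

(A,P,X): not NE [P3→Y gives 9>2]
(A,P,Y): not NE [P2→S gives 7>2]
(A,Q,X): not NE [P1→B gives 8>4; P2→P gives 3>1]
(A,Q,Y): not NE [P1→B gives 2>1; P3→X gives 6>2]
(A,R,X): not NE [P1→B gives 3>1; P2→P gives 3>1; P3→Y gives 5>4]
(A,R,Y): not NE [P1→B gives 9>7; P2→S gives 7>4]
(A,S,X): not NE [P1→B gives 8>7; P2→P gives 3>1]
(A,S,Y): not NE [P3→X gives 9>3]
(B,P,X): not NE [P1→A gives 3>2]
(B,P,Y): not NE [P1→A gives 9>2; P3→X gives 3>1]
(B,Q,X): not NE [P2→P gives 9>5]
(B,Q,Y): not NE [P2→P gives 8>6; P3→X gives 7>2]
(B,R,X): not NE [P2→P gives 9>2]
(B,R,Y): not NE [P2→P gives 8>6; P3→X gives 9>1]
(B,S,X): not NE [P2→P gives 9>7]
(B,S,Y): not NE [P1→A gives 8>2; P2→P gives 8>6; P3→X gives 9>1]

PSNE: ∅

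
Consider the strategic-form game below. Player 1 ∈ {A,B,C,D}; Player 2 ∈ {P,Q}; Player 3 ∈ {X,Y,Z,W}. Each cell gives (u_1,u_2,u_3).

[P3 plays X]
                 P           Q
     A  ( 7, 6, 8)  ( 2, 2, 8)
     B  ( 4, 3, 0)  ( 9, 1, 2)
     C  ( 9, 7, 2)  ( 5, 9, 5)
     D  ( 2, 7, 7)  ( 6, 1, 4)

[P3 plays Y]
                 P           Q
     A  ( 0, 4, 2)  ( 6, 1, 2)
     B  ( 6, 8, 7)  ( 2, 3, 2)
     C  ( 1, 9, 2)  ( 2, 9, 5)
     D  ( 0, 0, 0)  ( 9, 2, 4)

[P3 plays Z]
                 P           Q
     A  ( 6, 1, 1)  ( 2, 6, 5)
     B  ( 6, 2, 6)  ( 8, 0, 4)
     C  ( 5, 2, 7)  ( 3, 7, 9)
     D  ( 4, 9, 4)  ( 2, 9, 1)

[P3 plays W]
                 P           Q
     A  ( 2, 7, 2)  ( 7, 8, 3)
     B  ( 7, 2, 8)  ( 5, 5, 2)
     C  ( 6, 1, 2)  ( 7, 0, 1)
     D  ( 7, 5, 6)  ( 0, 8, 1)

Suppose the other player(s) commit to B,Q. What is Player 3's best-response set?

u_3(X vs B,Q) = 2
u_3(Y vs B,Q) = 2
u_3(Z vs B,Q) = 4
u_3(W vs B,Q) = 2
max payoff 4 at {Z}

argmax u_3 = {Z}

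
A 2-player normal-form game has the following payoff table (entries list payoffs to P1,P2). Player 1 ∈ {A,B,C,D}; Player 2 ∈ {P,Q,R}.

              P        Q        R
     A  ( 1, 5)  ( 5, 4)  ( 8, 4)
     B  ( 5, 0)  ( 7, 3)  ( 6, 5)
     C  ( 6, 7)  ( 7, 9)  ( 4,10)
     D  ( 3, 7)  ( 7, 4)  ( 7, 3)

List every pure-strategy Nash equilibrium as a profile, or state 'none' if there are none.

(A,P): not NE [P1→C gives 6>1]
(A,Q): not NE [P1→D gives 7>5; P2→P gives 5>4]
(A,R): not NE [P2→P gives 5>4]
(B,P): not NE [P1→C gives 6>5; P2→R gives 5>0]
(B,Q): not NE [P2→R gives 5>3]
(B,R): not NE [P1→A gives 8>6]
(C,P): not NE [P2→R gives 10>7]
(C,Q): not NE [P2→R gives 10>9]
(C,R): not NE [P1→A gives 8>4]
(D,P): not NE [P1→C gives 6>3]
(D,Q): not NE [P2→P gives 7>4]
(D,R): not NE [P1→A gives 8>7; P2→P gives 7>3]

PSNE: ∅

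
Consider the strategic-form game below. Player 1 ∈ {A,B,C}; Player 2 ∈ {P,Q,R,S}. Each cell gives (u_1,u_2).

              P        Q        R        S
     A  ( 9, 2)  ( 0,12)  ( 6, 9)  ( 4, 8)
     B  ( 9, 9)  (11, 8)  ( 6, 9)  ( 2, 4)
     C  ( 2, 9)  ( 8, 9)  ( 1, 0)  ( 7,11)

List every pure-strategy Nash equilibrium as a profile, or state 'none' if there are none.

Nash profiles: (B,P), (B,R), (C,S)

(A,P): not NE [P2→Q gives 12>2]
(A,Q): not NE [P1→B gives 11>0]
(A,R): not NE [P2→Q gives 12>9]
(A,S): not NE [P1→C gives 7>4; P2→Q gives 12>8]
(B,P): NE
(B,Q): not NE [P2→R gives 9>8]
(B,R): NE
(B,S): not NE [P1→C gives 7>2; P2→R gives 9>4]
(C,P): not NE [P1→B gives 9>2; P2→S gives 11>9]
(C,Q): not NE [P1→B gives 11>8; P2→S gives 11>9]
(C,R): not NE [P1→B gives 6>1; P2→S gives 11>0]
(C,S): NE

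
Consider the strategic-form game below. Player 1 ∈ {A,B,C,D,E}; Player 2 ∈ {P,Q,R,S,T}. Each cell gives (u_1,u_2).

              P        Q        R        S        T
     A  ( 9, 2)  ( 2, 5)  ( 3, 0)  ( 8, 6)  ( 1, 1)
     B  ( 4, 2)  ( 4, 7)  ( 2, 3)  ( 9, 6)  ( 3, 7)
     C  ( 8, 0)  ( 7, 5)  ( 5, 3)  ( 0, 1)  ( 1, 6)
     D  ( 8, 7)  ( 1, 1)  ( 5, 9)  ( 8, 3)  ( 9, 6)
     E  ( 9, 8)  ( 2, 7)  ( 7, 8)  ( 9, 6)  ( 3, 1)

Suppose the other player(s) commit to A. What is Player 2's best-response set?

BR_2 = {S}

u_2(P vs A) = 2
u_2(Q vs A) = 5
u_2(R vs A) = 0
u_2(S vs A) = 6
u_2(T vs A) = 1
max payoff 6 at {S}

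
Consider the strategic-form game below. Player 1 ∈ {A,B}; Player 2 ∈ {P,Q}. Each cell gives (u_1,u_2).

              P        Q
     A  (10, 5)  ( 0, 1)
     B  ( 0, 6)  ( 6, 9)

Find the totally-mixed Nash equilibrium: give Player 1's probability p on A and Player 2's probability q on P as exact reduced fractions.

P1 indiff ⇒ q·10+(1-q)·0 = q·0+(1-q)·6 ⇒ q(10) = (1-q)(6) ⇒ q = 3/8
P2 indiff ⇒ p·5+(1-p)·6 = p·1+(1-p)·9 ⇒ p(4) = (1-p)(3) ⇒ p = 3/7

p=3/7, q=3/8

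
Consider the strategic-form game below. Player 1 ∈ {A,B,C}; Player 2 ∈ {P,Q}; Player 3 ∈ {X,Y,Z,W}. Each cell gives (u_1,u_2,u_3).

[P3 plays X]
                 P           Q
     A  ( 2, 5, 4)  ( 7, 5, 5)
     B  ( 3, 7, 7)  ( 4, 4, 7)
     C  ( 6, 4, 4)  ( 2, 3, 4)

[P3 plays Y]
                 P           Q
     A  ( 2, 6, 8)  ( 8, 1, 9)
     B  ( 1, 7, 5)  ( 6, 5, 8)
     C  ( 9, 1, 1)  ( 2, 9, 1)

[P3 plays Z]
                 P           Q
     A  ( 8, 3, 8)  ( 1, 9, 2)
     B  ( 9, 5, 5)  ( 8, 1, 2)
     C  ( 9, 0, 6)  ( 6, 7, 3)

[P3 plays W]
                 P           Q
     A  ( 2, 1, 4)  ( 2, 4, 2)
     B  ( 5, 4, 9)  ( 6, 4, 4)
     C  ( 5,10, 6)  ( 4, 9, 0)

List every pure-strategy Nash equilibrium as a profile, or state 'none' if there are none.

Nash profiles: (B,P,W), (C,P,W)

(A,P,X): not NE [P1→C gives 6>2; P3→Z gives 8>4]
(A,P,Y): not NE [P1→C gives 9>2]
(A,P,Z): not NE [P1→C gives 9>8; P2→Q gives 9>3]
(A,P,W): not NE [P1→C gives 5>2; P2→Q gives 4>1; P3→Z gives 8>4]
(A,Q,X): not NE [P3→Y gives 9>5]
(A,Q,Y): not NE [P2→P gives 6>1]
(A,Q,Z): not NE [P1→B gives 8>1; P3→Y gives 9>2]
(A,Q,W): not NE [P1→B gives 6>2; P3→Y gives 9>2]
(B,P,X): not NE [P1→C gives 6>3; P3→W gives 9>7]
(B,P,Y): not NE [P1→C gives 9>1; P3→W gives 9>5]
(B,P,Z): not NE [P3→W gives 9>5]
(B,P,W): NE
(B,Q,X): not NE [P1→A gives 7>4; P2→P gives 7>4; P3→Y gives 8>7]
(B,Q,Y): not NE [P1→A gives 8>6; P2→P gives 7>5]
(B,Q,Z): not NE [P2→P gives 5>1; P3→Y gives 8>2]
(B,Q,W): not NE [P3→Y gives 8>4]
(C,P,X): not NE [P3→W gives 6>4]
(C,P,Y): not NE [P2→Q gives 9>1; P3→W gives 6>1]
(C,P,Z): not NE [P2→Q gives 7>0]
(C,P,W): NE
(C,Q,X): not NE [P1→A gives 7>2; P2→P gives 4>3]
(C,Q,Y): not NE [P1→A gives 8>2; P3→X gives 4>1]
(C,Q,Z): not NE [P1→B gives 8>6; P3→X gives 4>3]
(C,Q,W): not NE [P1→B gives 6>4; P2→P gives 10>9; P3→X gives 4>0]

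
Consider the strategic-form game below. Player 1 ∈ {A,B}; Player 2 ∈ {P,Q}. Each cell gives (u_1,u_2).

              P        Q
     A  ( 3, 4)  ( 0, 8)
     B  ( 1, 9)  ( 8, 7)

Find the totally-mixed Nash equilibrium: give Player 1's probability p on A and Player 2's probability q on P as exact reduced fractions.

(p,q) = (1/3, 4/5)

P1 indiff ⇒ q·3+(1-q)·0 = q·1+(1-q)·8 ⇒ q(2) = (1-q)(8) ⇒ q = 4/5
P2 indiff ⇒ p·4+(1-p)·9 = p·8+(1-p)·7 ⇒ p(-4) = (1-p)(-2) ⇒ p = 1/3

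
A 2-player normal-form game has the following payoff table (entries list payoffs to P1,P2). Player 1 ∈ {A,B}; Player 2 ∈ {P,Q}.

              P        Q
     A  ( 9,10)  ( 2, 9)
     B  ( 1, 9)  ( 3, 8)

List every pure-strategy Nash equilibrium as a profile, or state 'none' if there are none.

NE set: (A,P)

(A,P): NE
(A,Q): not NE [P1→B gives 3>2; P2→P gives 10>9]
(B,P): not NE [P1→A gives 9>1]
(B,Q): not NE [P2→P gives 9>8]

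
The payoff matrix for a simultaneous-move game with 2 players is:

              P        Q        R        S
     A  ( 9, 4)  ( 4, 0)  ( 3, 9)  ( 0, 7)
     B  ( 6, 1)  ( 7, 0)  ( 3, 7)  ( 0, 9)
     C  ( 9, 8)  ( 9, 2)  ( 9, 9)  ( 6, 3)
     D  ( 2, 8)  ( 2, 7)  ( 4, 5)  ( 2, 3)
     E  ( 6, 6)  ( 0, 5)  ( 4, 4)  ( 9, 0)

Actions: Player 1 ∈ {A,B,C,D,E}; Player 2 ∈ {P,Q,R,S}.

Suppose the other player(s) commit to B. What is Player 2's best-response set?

P2 best: {S}

u_2(P vs B) = 1
u_2(Q vs B) = 0
u_2(R vs B) = 7
u_2(S vs B) = 9
max payoff 9 at {S}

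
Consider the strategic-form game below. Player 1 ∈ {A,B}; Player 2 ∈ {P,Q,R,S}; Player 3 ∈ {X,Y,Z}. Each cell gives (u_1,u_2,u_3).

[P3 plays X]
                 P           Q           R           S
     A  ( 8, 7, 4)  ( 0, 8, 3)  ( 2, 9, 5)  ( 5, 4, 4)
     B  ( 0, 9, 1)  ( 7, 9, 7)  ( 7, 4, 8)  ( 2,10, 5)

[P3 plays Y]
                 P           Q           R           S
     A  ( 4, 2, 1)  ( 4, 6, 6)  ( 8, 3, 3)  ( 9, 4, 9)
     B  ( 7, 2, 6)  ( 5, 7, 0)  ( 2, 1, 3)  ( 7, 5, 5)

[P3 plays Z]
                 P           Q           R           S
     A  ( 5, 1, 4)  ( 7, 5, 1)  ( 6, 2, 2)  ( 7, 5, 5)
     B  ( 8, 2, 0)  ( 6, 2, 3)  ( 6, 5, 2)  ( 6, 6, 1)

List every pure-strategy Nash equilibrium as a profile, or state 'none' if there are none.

(A,P,X): not NE [P2→R gives 9>7]
(A,P,Y): not NE [P1→B gives 7>4; P2→Q gives 6>2; P3→Z gives 4>1]
(A,P,Z): not NE [P1→B gives 8>5; P2→S gives 5>1]
(A,Q,X): not NE [P1→B gives 7>0; P2→R gives 9>8; P3→Y gives 6>3]
(A,Q,Y): not NE [P1→B gives 5>4]
(A,Q,Z): not NE [P3→Y gives 6>1]
(A,R,X): not NE [P1→B gives 7>2]
(A,R,Y): not NE [P2→Q gives 6>3; P3→X gives 5>3]
(A,R,Z): not NE [P2→S gives 5>2; P3→X gives 5>2]
(A,S,X): not NE [P2→R gives 9>4; P3→Y gives 9>4]
(A,S,Y): not NE [P2→Q gives 6>4]
(A,S,Z): not NE [P3→Y gives 9>5]
(B,P,X): not NE [P1→A gives 8>0; P2→S gives 10>9; P3→Y gives 6>1]
(B,P,Y): not NE [P2→Q gives 7>2]
(B,P,Z): not NE [P2→S gives 6>2; P3→Y gives 6>0]
(B,Q,X): not NE [P2→S gives 10>9]
(B,Q,Y): not NE [P3→X gives 7>0]
(B,Q,Z): not NE [P1→A gives 7>6; P2→S gives 6>2; P3→X gives 7>3]
(B,R,X): not NE [P2→S gives 10>4]
(B,R,Y): not NE [P1→A gives 8>2; P2→Q gives 7>1; P3→X gives 8>3]
(B,R,Z): not NE [P2→S gives 6>5; P3→X gives 8>2]
(B,S,X): not NE [P1→A gives 5>2]
(B,S,Y): not NE [P1→A gives 9>7; P2→Q gives 7>5]
(B,S,Z): not NE [P1→A gives 7>6; P3→Y gives 5>1]

PSNE: ∅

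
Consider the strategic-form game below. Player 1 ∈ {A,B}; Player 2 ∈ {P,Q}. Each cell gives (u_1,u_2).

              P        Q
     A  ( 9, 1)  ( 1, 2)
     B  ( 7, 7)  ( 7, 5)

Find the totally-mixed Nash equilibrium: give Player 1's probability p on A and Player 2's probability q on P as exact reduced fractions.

P1 mixes 2/3 on A; P2 mixes 3/4 on P

P1 indiff ⇒ q·9+(1-q)·1 = q·7+(1-q)·7 ⇒ q(2) = (1-q)(6) ⇒ q = 3/4
P2 indiff ⇒ p·1+(1-p)·7 = p·2+(1-p)·5 ⇒ p(-1) = (1-p)(-2) ⇒ p = 2/3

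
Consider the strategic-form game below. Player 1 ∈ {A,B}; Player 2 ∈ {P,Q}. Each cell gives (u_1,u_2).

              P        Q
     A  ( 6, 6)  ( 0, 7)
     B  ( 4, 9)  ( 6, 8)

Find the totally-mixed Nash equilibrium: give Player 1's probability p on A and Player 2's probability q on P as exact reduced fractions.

P1 indiff ⇒ q·6+(1-q)·0 = q·4+(1-q)·6 ⇒ q(2) = (1-q)(6) ⇒ q = 3/4
P2 indiff ⇒ p·6+(1-p)·9 = p·7+(1-p)·8 ⇒ p(-1) = (1-p)(-1) ⇒ p = 1/2

p=1/2, q=3/4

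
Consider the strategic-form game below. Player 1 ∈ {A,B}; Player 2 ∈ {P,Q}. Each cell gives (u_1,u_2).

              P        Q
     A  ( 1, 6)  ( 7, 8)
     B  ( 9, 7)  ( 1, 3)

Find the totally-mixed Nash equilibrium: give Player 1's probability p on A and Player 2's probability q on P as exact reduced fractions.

P1 mixes 2/3 on A; P2 mixes 3/7 on P

P1 indiff ⇒ q·1+(1-q)·7 = q·9+(1-q)·1 ⇒ q(-8) = (1-q)(-6) ⇒ q = 3/7
P2 indiff ⇒ p·6+(1-p)·7 = p·8+(1-p)·3 ⇒ p(-2) = (1-p)(-4) ⇒ p = 2/3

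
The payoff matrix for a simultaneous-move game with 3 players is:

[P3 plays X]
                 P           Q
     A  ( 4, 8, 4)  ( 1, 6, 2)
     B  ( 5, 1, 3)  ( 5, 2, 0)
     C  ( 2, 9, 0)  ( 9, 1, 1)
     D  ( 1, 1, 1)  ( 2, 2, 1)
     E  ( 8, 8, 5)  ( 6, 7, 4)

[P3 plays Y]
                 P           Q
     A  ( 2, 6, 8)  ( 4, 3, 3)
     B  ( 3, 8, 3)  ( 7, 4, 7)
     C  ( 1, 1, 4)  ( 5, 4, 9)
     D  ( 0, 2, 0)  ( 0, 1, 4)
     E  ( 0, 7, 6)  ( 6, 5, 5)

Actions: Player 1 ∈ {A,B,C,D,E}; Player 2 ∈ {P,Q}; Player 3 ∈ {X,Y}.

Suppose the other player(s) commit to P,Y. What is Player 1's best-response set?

u_1(A vs P,Y) = 2
u_1(B vs P,Y) = 3
u_1(C vs P,Y) = 1
u_1(D vs P,Y) = 0
u_1(E vs P,Y) = 0
max payoff 3 at {B}

P1 best: {B}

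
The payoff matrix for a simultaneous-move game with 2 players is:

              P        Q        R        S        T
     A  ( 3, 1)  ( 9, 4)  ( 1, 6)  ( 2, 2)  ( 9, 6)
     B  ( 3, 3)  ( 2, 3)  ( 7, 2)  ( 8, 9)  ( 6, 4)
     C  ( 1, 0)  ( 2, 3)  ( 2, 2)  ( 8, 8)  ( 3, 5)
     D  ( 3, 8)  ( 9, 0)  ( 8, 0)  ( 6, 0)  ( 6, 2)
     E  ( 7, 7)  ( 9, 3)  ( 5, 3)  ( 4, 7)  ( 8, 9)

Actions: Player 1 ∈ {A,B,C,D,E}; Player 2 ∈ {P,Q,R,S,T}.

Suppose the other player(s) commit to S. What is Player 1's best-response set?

u_1(A vs S) = 2
u_1(B vs S) = 8
u_1(C vs S) = 8
u_1(D vs S) = 6
u_1(E vs S) = 4
max payoff 8 at {B,C}

argmax u_1 = {B,C}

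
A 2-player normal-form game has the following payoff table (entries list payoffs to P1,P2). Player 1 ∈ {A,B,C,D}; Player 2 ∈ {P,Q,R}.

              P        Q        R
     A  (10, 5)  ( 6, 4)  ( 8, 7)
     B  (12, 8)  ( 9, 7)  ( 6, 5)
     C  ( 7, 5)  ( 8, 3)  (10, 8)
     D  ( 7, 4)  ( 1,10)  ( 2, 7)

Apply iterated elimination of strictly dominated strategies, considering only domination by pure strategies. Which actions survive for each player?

P1 drop D (A beats it: P:10>7 Q:6>1 R:8>2)
P2 drop Q (P beats it: A:5>4 B:8>7 C:5>3)
P1→{A,B,C} P2→{P,R}

Remaining: P1:{A,B,C} P2:{P,R}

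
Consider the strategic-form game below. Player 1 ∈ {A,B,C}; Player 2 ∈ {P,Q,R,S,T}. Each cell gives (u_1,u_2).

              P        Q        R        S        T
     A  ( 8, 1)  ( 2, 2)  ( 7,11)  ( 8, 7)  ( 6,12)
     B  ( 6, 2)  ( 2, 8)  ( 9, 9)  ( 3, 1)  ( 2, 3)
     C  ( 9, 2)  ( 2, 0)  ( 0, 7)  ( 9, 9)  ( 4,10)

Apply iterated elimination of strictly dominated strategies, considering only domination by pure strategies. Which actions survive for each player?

P2 drop P (R beats it: A:11>1 B:9>2 C:7>2)
P2 drop Q (R beats it: A:11>2 B:9>8 C:7>0)
P2 drop S (T beats it: A:12>7 B:3>1 C:10>9)
P1 drop C (A beats it: R:7>0 T:6>4)
P1→{A,B} P2→{R,T}

Remaining: P1:{A,B} P2:{R,T}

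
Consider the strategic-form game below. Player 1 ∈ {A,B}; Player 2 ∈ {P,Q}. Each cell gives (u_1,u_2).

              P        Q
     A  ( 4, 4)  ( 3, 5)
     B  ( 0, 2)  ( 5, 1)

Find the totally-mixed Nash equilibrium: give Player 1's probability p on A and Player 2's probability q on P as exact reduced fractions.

(p,q) = (1/2, 1/3)

P1 indiff ⇒ q·4+(1-q)·3 = q·0+(1-q)·5 ⇒ q(4) = (1-q)(2) ⇒ q = 1/3
P2 indiff ⇒ p·4+(1-p)·2 = p·5+(1-p)·1 ⇒ p(-1) = (1-p)(-1) ⇒ p = 1/2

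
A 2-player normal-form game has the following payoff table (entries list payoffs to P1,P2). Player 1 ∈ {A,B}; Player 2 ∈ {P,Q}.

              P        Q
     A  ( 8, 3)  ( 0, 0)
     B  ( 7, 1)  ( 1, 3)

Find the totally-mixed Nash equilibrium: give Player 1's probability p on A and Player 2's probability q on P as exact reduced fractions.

P1 mixes 2/5 on A; P2 mixes 1/2 on P

P1 indiff ⇒ q·8+(1-q)·0 = q·7+(1-q)·1 ⇒ q(1) = (1-q)(1) ⇒ q = 1/2
P2 indiff ⇒ p·3+(1-p)·1 = p·0+(1-p)·3 ⇒ p(3) = (1-p)(2) ⇒ p = 2/5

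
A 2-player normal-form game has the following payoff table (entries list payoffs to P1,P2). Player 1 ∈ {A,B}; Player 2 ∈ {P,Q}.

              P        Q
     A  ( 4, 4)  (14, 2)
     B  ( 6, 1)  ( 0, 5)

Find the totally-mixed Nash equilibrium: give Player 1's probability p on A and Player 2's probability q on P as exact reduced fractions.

P1 mixes 2/3 on A; P2 mixes 7/8 on P

P1 indiff ⇒ q·4+(1-q)·14 = q·6+(1-q)·0 ⇒ q(-2) = (1-q)(-14) ⇒ q = 7/8
P2 indiff ⇒ p·4+(1-p)·1 = p·2+(1-p)·5 ⇒ p(2) = (1-p)(4) ⇒ p = 2/3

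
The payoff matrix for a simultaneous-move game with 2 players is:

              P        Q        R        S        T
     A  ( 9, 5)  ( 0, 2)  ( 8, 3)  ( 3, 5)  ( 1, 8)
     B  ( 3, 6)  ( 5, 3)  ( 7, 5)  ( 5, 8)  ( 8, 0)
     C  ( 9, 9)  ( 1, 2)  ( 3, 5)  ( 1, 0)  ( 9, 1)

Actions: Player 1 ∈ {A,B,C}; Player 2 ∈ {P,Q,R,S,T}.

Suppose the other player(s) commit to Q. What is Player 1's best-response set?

u_1(A vs Q) = 0
u_1(B vs Q) = 5
u_1(C vs Q) = 1
max payoff 5 at {B}

P1 best: {B}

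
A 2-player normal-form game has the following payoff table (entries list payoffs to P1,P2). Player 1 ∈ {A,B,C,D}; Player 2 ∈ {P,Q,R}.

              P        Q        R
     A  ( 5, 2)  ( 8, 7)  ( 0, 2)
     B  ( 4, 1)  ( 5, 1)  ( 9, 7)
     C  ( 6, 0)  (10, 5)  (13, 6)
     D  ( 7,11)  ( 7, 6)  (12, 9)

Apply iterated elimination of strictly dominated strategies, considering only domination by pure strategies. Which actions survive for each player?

P1 drop A (C beats it: P:6>5 Q:10>8 R:13>0)
P1 drop B (C beats it: P:6>4 Q:10>5 R:13>9)
P2 drop Q (R beats it: C:6>5 D:9>6)
P1→{C,D} P2→{P,R}

IESDS → P1:{C,D} P2:{P,R}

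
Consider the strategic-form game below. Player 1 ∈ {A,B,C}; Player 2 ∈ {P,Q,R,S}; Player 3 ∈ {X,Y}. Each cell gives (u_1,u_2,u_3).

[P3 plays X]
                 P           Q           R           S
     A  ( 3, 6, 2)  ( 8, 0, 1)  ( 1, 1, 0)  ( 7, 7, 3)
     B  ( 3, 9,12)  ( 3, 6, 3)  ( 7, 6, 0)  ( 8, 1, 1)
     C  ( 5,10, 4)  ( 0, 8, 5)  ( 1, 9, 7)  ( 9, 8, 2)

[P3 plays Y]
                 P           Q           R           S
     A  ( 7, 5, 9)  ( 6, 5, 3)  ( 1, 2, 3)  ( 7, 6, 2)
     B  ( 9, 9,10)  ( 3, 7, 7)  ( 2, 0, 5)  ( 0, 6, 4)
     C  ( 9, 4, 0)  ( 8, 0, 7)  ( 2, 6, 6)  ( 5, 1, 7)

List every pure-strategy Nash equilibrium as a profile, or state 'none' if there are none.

Nash profiles: (C,P,X)

(A,P,X): not NE [P1→C gives 5>3; P2→S gives 7>6; P3→Y gives 9>2]
(A,P,Y): not NE [P1→C gives 9>7; P2→S gives 6>5]
(A,Q,X): not NE [P2→S gives 7>0; P3→Y gives 3>1]
(A,Q,Y): not NE [P1→C gives 8>6; P2→S gives 6>5]
(A,R,X): not NE [P1→B gives 7>1; P2→S gives 7>1; P3→Y gives 3>0]
(A,R,Y): not NE [P1→C gives 2>1; P2→S gives 6>2]
(A,S,X): not NE [P1→C gives 9>7]
(A,S,Y): not NE [P3→X gives 3>2]
(B,P,X): not NE [P1→C gives 5>3]
(B,P,Y): not NE [P3→X gives 12>10]
(B,Q,X): not NE [P1→A gives 8>3; P2→P gives 9>6; P3→Y gives 7>3]
(B,Q,Y): not NE [P1→C gives 8>3; P2→P gives 9>7]
(B,R,X): not NE [P2→P gives 9>6; P3→Y gives 5>0]
(B,R,Y): not NE [P2→P gives 9>0]
(B,S,X): not NE [P1→C gives 9>8; P2→P gives 9>1; P3→Y gives 4>1]
(B,S,Y): not NE [P1→A gives 7>0; P2→P gives 9>6]
(C,P,X): NE
(C,P,Y): not NE [P2→R gives 6>4; P3→X gives 4>0]
(C,Q,X): not NE [P1→A gives 8>0; P2→P gives 10>8; P3→Y gives 7>5]
(C,Q,Y): not NE [P2→R gives 6>0]
(C,R,X): not NE [P1→B gives 7>1; P2→P gives 10>9]
(C,R,Y): not NE [P3→X gives 7>6]
(C,S,X): not NE [P2→P gives 10>8; P3→Y gives 7>2]
(C,S,Y): not NE [P1→A gives 7>5; P2→R gives 6>1]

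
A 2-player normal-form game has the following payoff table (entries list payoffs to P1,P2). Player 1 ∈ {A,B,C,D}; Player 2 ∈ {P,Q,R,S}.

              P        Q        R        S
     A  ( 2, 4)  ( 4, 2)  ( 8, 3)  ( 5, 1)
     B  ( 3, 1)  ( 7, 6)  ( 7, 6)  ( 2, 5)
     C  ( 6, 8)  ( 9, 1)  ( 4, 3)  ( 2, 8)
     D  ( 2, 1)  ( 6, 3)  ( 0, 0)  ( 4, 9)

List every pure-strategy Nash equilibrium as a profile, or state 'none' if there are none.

(A,P): not NE [P1→C gives 6>2]
(A,Q): not NE [P1→C gives 9>4; P2→P gives 4>2]
(A,R): not NE [P2→P gives 4>3]
(A,S): not NE [P2→P gives 4>1]
(B,P): not NE [P1→C gives 6>3; P2→R gives 6>1]
(B,Q): not NE [P1→C gives 9>7]
(B,R): not NE [P1→A gives 8>7]
(B,S): not NE [P1→A gives 5>2; P2→R gives 6>5]
(C,P): NE
(C,Q): not NE [P2→S gives 8>1]
(C,R): not NE [P1→A gives 8>4; P2→S gives 8>3]
(C,S): not NE [P1→A gives 5>2]
(D,P): not NE [P1→C gives 6>2; P2→S gives 9>1]
(D,Q): not NE [P1→C gives 9>6; P2→S gives 9>3]
(D,R): not NE [P1→A gives 8>0; P2→S gives 9>0]
(D,S): not NE [P1→A gives 5>4]

PSNE = {(C,P)}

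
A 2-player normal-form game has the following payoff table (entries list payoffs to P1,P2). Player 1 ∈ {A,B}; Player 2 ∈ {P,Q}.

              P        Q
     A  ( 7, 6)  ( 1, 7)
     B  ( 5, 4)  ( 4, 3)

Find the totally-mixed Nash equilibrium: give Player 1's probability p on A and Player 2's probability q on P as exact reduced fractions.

P1 indiff ⇒ q·7+(1-q)·1 = q·5+(1-q)·4 ⇒ q(2) = (1-q)(3) ⇒ q = 3/5
P2 indiff ⇒ p·6+(1-p)·4 = p·7+(1-p)·3 ⇒ p(-1) = (1-p)(-1) ⇒ p = 1/2

P1 mixes 1/2 on A; P2 mixes 3/5 on P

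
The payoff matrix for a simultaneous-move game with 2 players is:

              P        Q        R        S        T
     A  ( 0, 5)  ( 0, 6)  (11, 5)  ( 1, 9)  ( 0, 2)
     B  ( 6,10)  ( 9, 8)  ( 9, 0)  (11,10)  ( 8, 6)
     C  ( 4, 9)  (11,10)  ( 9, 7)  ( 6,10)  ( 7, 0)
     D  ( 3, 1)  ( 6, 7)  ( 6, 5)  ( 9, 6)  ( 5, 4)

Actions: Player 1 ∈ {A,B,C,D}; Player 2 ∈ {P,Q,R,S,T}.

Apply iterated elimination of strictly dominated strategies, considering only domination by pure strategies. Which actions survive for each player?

P1 drop D (B beats it: P:6>3 Q:9>6 R:9>6 S:11>9 T:8>5)
P2 drop R (Q beats it: A:6>5 B:8>0 C:10>7)
P1 drop A (B beats it: P:6>0 Q:9>0 S:11>1 T:8>0)
P2 drop T (P beats it: B:10>6 C:9>0)
P1→{B,C} P2→{P,Q,S}

Remaining: P1:{B,C} P2:{P,Q,S}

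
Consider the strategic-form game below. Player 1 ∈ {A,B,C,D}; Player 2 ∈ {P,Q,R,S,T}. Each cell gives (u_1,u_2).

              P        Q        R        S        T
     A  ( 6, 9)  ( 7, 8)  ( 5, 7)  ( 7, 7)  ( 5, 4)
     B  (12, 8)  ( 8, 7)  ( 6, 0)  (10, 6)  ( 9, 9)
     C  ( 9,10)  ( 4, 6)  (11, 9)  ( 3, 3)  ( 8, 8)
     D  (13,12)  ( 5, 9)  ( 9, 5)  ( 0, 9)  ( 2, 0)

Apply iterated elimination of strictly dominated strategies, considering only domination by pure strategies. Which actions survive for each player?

P1 drop A (B beats it: P:12>6 Q:8>7 R:6>5 S:10>7 T:9>5)
P2 drop Q (P beats it: B:8>7 C:10>6 D:12>9)
P2 drop R (P beats it: B:8>0 C:10>9 D:12>5)
P1 drop C (B beats it: P:12>9 S:10>3 T:9>8)
P2 drop S (P beats it: B:8>6 D:12>9)
P1→{B,D} P2→{P,T}

IESDS → P1:{B,D} P2:{P,T}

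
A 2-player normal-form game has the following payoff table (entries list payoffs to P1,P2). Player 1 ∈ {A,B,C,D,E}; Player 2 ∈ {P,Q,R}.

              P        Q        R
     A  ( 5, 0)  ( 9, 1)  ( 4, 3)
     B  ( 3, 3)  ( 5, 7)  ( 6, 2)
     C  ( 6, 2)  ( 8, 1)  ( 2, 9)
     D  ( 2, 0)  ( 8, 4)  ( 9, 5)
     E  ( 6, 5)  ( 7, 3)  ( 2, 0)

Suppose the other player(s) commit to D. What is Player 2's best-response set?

argmax u_2 = {R}

u_2(P vs D) = 0
u_2(Q vs D) = 4
u_2(R vs D) = 5
max payoff 5 at {R}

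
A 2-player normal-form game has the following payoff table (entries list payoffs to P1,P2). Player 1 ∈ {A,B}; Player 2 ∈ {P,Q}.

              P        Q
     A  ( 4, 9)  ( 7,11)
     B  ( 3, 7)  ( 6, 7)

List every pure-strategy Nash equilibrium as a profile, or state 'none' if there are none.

(A,P): not NE [P2→Q gives 11>9]
(A,Q): NE
(B,P): not NE [P1→A gives 4>3]
(B,Q): not NE [P1→A gives 7>6]

PSNE = {(A,Q)}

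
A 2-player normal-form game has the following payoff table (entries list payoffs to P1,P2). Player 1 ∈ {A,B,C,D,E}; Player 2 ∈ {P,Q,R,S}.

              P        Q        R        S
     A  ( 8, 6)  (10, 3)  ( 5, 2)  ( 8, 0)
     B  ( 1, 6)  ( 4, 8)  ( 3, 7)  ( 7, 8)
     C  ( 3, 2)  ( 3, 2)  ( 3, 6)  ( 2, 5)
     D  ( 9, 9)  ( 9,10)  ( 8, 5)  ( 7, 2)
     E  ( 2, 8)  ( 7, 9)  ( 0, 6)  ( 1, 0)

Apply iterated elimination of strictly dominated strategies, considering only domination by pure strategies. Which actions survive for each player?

P1 drop B (A beats it: P:8>1 Q:10>4 R:5>3 S:8>7)
P1 drop C (A beats it: P:8>3 Q:10>3 R:5>3 S:8>2)
P1 drop E (A beats it: P:8>2 Q:10>7 R:5>0 S:8>1)
P2 drop R (P beats it: A:6>2 D:9>5)
P2 drop S (P beats it: A:6>0 D:9>2)
P1→{A,D} P2→{P,Q}

Remaining: P1:{A,D} P2:{P,Q}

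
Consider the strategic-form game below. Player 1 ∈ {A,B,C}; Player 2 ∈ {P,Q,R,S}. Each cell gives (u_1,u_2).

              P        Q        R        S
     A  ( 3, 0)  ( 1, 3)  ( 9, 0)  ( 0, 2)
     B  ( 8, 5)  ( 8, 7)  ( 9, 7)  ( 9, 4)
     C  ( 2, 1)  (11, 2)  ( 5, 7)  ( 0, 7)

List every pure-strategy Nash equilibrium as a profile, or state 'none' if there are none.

(A,P): not NE [P1→B gives 8>3; P2→Q gives 3>0]
(A,Q): not NE [P1→C gives 11>1]
(A,R): not NE [P2→Q gives 3>0]
(A,S): not NE [P1→B gives 9>0; P2→Q gives 3>2]
(B,P): not NE [P2→R gives 7>5]
(B,Q): not NE [P1→C gives 11>8]
(B,R): NE
(B,S): not NE [P2→R gives 7>4]
(C,P): not NE [P1→B gives 8>2; P2→S gives 7>1]
(C,Q): not NE [P2→S gives 7>2]
(C,R): not NE [P1→B gives 9>5]
(C,S): not NE [P1→B gives 9>0]

Nash profiles: (B,R)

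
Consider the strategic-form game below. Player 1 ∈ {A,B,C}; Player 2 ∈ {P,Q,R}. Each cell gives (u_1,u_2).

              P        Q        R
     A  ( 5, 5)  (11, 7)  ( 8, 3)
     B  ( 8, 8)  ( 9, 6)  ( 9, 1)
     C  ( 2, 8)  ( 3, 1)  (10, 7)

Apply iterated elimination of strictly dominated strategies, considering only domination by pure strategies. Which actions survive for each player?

Survivors P1:{A,B} P2:{P,Q}

P2 drop R (P beats it: A:5>3 B:8>1 C:8>7)
P1 drop C (A beats it: P:5>2 Q:11>3)
P1→{A,B} P2→{P,Q}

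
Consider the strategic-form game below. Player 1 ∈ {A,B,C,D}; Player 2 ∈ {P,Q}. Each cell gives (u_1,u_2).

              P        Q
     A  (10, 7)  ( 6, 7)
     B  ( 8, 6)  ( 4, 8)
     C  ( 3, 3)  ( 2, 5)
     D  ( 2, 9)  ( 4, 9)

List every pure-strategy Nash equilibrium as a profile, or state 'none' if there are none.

NE set: (A,P), (A,Q)

(A,P): NE
(A,Q): NE
(B,P): not NE [P1→A gives 10>8; P2→Q gives 8>6]
(B,Q): not NE [P1→A gives 6>4]
(C,P): not NE [P1→A gives 10>3; P2→Q gives 5>3]
(C,Q): not NE [P1→A gives 6>2]
(D,P): not NE [P1→A gives 10>2]
(D,Q): not NE [P1→A gives 6>4]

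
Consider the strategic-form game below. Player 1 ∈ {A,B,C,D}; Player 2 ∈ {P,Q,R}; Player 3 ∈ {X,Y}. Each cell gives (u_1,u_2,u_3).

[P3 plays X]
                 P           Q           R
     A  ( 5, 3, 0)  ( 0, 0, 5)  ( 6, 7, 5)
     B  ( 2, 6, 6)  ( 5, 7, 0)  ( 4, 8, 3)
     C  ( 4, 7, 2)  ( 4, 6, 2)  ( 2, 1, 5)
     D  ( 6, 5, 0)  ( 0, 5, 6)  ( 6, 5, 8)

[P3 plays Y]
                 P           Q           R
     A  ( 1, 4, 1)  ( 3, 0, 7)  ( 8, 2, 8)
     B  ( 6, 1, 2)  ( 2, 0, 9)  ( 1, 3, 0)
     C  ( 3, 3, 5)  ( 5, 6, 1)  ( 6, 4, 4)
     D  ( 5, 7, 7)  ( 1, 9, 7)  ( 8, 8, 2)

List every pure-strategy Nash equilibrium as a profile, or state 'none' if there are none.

(A,P,X): not NE [P1→D gives 6>5; P2→R gives 7>3; P3→Y gives 1>0]
(A,P,Y): not NE [P1→B gives 6>1]
(A,Q,X): not NE [P1→B gives 5>0; P2→R gives 7>0; P3→Y gives 7>5]
(A,Q,Y): not NE [P1→C gives 5>3; P2→P gives 4>0]
(A,R,X): not NE [P3→Y gives 8>5]
(A,R,Y): not NE [P2→P gives 4>2]
(B,P,X): not NE [P1→D gives 6>2; P2→R gives 8>6]
(B,P,Y): not NE [P2→R gives 3>1; P3→X gives 6>2]
(B,Q,X): not NE [P2→R gives 8>7; P3→Y gives 9>0]
(B,Q,Y): not NE [P1→C gives 5>2; P2→R gives 3>0]
(B,R,X): not NE [P1→D gives 6>4]
(B,R,Y): not NE [P1→D gives 8>1; P3→X gives 3>0]
(C,P,X): not NE [P1→D gives 6>4; P3→Y gives 5>2]
(C,P,Y): not NE [P1→B gives 6>3; P2→Q gives 6>3]
(C,Q,X): not NE [P1→B gives 5>4; P2→P gives 7>6]
(C,Q,Y): not NE [P3→X gives 2>1]
(C,R,X): not NE [P1→D gives 6>2; P2→P gives 7>1]
(C,R,Y): not NE [P1→D gives 8>6; P2→Q gives 6>4; P3→X gives 5>4]
(D,P,X): not NE [P3→Y gives 7>0]
(D,P,Y): not NE [P1→B gives 6>5; P2→Q gives 9>7]
(D,Q,X): not NE [P1→B gives 5>0; P3→Y gives 7>6]
(D,Q,Y): not NE [P1→C gives 5>1]
(D,R,X): NE
(D,R,Y): not NE [P2→Q gives 9>8; P3→X gives 8>2]

Nash profiles: (D,R,X)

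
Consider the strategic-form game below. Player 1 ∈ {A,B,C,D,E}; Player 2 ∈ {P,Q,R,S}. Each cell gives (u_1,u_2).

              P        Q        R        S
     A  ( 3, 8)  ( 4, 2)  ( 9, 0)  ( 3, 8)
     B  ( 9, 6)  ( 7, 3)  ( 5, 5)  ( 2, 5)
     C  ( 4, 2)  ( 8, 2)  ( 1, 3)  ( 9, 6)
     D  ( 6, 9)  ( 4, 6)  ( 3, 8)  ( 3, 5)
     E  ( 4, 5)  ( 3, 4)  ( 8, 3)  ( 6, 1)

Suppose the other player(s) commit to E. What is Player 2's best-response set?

P2 best: {P}

u_2(P vs E) = 5
u_2(Q vs E) = 4
u_2(R vs E) = 3
u_2(S vs E) = 1
max payoff 5 at {P}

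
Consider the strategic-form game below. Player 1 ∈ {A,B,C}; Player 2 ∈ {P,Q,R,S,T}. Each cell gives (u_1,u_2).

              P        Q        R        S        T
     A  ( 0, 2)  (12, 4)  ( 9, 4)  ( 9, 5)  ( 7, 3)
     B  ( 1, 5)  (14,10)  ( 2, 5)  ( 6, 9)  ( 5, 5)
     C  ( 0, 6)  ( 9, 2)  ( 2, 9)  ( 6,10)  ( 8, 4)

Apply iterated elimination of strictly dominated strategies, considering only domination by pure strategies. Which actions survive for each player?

P2 drop P (S beats it: A:5>2 B:9>5 C:10>6)
P2 drop R (S beats it: A:5>4 B:9>5 C:10>9)
P2 drop T (S beats it: A:5>3 B:9>5 C:10>4)
P1 drop C (A beats it: Q:12>9 S:9>6)
P1→{A,B} P2→{Q,S}

IESDS → P1:{A,B} P2:{Q,S}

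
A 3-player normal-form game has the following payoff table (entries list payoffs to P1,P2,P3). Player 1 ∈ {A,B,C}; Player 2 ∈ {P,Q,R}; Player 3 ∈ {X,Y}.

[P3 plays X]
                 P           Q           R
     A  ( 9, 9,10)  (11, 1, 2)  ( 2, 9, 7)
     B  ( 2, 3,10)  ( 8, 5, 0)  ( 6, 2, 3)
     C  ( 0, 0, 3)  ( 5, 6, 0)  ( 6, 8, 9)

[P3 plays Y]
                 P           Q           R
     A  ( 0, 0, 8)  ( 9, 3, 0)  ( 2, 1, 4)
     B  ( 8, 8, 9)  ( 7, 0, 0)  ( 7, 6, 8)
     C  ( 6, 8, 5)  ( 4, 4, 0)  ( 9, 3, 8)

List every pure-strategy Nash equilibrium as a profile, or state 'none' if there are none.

NE set: (A,P,X), (C,R,X)

(A,P,X): NE
(A,P,Y): not NE [P1→B gives 8>0; P2→Q gives 3>0; P3→X gives 10>8]
(A,Q,X): not NE [P2→R gives 9>1]
(A,Q,Y): not NE [P3→X gives 2>0]
(A,R,X): not NE [P1→C gives 6>2]
(A,R,Y): not NE [P1→C gives 9>2; P2→Q gives 3>1; P3→X gives 7>4]
(B,P,X): not NE [P1→A gives 9>2; P2→Q gives 5>3]
(B,P,Y): not NE [P3→X gives 10>9]
(B,Q,X): not NE [P1→A gives 11>8]
(B,Q,Y): not NE [P1→A gives 9>7; P2→P gives 8>0]
(B,R,X): not NE [P2→Q gives 5>2; P3→Y gives 8>3]
(B,R,Y): not NE [P1→C gives 9>7; P2→P gives 8>6]
(C,P,X): not NE [P1→A gives 9>0; P2→R gives 8>0; P3→Y gives 5>3]
(C,P,Y): not NE [P1→B gives 8>6]
(C,Q,X): not NE [P1→A gives 11>5; P2→R gives 8>6]
(C,Q,Y): not NE [P1→A gives 9>4; P2→P gives 8>4]
(C,R,X): NE
(C,R,Y): not NE [P2→P gives 8>3; P3→X gives 9>8]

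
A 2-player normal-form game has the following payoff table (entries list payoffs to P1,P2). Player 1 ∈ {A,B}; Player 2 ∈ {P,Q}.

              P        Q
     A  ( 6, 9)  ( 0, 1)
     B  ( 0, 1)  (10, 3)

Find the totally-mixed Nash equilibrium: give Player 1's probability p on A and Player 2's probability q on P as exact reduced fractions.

p=1/5, q=5/8

P1 indiff ⇒ q·6+(1-q)·0 = q·0+(1-q)·10 ⇒ q(6) = (1-q)(10) ⇒ q = 5/8
P2 indiff ⇒ p·9+(1-p)·1 = p·1+(1-p)·3 ⇒ p(8) = (1-p)(2) ⇒ p = 1/5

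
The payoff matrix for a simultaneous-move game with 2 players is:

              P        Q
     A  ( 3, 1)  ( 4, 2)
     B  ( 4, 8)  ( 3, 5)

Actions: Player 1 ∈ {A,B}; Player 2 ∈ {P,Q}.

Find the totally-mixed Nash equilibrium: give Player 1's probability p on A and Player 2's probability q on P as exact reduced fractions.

P1 mixes 3/4 on A; P2 mixes 1/2 on P

P1 indiff ⇒ q·3+(1-q)·4 = q·4+(1-q)·3 ⇒ q(-1) = (1-q)(-1) ⇒ q = 1/2
P2 indiff ⇒ p·1+(1-p)·8 = p·2+(1-p)·5 ⇒ p(-1) = (1-p)(-3) ⇒ p = 3/4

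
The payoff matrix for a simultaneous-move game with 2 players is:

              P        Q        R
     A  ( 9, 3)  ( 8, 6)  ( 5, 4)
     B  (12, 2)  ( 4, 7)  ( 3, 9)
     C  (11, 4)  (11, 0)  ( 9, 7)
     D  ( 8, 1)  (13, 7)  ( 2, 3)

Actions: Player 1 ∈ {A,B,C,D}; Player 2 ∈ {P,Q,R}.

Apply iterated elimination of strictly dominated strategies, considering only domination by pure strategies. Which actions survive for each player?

P1 drop A (C beats it: P:11>9 Q:11>8 R:9>5)
P2 drop P (R beats it: B:9>2 C:7>4 D:3>1)
P1 drop B (C beats it: Q:11>4 R:9>3)
P1→{C,D} P2→{Q,R}

Survivors P1:{C,D} P2:{Q,R}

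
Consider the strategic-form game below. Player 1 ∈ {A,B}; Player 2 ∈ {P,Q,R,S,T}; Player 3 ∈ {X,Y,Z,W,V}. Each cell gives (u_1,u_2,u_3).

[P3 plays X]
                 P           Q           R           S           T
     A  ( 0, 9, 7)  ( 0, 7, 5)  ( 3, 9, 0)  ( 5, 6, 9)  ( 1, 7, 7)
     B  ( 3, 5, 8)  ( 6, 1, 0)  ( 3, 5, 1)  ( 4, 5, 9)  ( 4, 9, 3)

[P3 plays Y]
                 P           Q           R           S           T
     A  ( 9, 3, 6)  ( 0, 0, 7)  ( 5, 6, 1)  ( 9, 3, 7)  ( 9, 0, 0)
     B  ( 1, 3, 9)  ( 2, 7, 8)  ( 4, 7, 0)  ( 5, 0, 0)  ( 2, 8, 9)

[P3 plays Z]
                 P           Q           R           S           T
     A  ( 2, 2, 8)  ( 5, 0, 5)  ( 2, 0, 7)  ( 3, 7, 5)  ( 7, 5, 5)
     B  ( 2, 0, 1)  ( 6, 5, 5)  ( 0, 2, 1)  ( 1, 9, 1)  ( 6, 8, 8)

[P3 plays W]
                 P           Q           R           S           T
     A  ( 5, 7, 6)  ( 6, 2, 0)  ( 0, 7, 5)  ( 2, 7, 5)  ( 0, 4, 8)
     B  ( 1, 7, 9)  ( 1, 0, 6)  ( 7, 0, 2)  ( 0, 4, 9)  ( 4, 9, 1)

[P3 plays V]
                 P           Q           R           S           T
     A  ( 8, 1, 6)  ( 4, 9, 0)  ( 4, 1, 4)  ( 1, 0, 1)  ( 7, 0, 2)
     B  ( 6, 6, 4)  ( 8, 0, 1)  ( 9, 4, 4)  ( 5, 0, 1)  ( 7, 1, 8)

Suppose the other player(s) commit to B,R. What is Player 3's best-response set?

u_3(X vs B,R) = 1
u_3(Y vs B,R) = 0
u_3(Z vs B,R) = 1
u_3(W vs B,R) = 2
u_3(V vs B,R) = 4
max payoff 4 at {V}

argmax u_3 = {V}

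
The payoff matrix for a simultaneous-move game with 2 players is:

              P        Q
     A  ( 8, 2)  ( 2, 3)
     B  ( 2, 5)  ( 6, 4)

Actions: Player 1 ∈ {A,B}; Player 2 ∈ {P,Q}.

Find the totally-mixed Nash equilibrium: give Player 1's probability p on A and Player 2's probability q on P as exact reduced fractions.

P1 indiff ⇒ q·8+(1-q)·2 = q·2+(1-q)·6 ⇒ q(6) = (1-q)(4) ⇒ q = 2/5
P2 indiff ⇒ p·2+(1-p)·5 = p·3+(1-p)·4 ⇒ p(-1) = (1-p)(-1) ⇒ p = 1/2

P1 mixes 1/2 on A; P2 mixes 2/5 on P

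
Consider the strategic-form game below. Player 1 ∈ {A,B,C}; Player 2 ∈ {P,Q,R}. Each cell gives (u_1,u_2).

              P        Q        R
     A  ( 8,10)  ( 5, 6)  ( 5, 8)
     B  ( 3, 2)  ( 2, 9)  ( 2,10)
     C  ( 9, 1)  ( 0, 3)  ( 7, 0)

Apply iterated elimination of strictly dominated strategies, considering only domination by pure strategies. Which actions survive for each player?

Remaining: P1:{A,C} P2:{P,Q}

P1 drop B (A beats it: P:8>3 Q:5>2 R:5>2)
P2 drop R (P beats it: A:10>8 C:1>0)
P1→{A,C} P2→{P,Q}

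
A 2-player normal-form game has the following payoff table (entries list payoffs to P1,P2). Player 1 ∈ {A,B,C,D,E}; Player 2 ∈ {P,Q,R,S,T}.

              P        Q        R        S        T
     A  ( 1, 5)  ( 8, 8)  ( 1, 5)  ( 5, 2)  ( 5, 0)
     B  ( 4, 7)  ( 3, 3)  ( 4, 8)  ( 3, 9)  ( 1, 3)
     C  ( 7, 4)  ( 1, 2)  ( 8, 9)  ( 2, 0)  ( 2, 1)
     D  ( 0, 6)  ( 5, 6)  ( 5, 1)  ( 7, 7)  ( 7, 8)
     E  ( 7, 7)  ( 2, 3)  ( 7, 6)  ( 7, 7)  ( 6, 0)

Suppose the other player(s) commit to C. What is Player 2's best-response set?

u_2(P vs C) = 4
u_2(Q vs C) = 2
u_2(R vs C) = 9
u_2(S vs C) = 0
u_2(T vs C) = 1
max payoff 9 at {R}

P2 best: {R}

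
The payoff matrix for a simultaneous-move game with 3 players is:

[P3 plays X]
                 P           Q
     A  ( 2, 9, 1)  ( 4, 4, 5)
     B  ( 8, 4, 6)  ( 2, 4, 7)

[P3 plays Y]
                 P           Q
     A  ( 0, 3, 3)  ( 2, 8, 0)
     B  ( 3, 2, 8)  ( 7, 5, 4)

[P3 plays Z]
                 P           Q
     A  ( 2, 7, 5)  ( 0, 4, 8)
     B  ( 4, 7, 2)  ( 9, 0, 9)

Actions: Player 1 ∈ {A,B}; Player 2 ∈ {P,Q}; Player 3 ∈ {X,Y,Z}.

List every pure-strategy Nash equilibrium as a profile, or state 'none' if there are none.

(A,P,X): not NE [P1→B gives 8>2; P3→Z gives 5>1]
(A,P,Y): not NE [P1→B gives 3>0; P2→Q gives 8>3; P3→Z gives 5>3]
(A,P,Z): not NE [P1→B gives 4>2]
(A,Q,X): not NE [P2→P gives 9>4; P3→Z gives 8>5]
(A,Q,Y): not NE [P1→B gives 7>2; P3→Z gives 8>0]
(A,Q,Z): not NE [P1→B gives 9>0; P2→P gives 7>4]
(B,P,X): not NE [P3→Y gives 8>6]
(B,P,Y): not NE [P2→Q gives 5>2]
(B,P,Z): not NE [P3→Y gives 8>2]
(B,Q,X): not NE [P1→A gives 4>2; P3→Z gives 9>7]
(B,Q,Y): not NE [P3→Z gives 9>4]
(B,Q,Z): not NE [P2→P gives 7>0]

No pure NE.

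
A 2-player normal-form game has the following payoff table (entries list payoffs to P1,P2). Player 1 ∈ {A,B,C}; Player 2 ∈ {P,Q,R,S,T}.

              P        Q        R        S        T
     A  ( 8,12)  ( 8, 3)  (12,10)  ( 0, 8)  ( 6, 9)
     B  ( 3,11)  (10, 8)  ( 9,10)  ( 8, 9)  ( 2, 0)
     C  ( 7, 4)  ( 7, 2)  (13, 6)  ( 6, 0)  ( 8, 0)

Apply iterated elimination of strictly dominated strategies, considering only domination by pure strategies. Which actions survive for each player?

P2 drop Q (P beats it: A:12>3 B:11>8 C:4>2)
P2 drop S (P beats it: A:12>8 B:11>9 C:4>0)
P1 drop B (A beats it: P:8>3 R:12>9 T:6>2)
P2 drop T (P beats it: A:12>9 C:4>0)
P1→{A,C} P2→{P,R}

Remaining: P1:{A,C} P2:{P,R}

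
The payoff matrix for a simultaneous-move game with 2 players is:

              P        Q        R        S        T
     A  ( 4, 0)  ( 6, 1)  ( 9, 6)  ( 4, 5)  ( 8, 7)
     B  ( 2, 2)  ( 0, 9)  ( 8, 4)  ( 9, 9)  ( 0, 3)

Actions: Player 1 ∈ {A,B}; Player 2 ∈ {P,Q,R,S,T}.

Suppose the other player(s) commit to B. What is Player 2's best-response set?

u_2(P vs B) = 2
u_2(Q vs B) = 9
u_2(R vs B) = 4
u_2(S vs B) = 9
u_2(T vs B) = 3
max payoff 9 at {Q,S}

argmax u_2 = {Q,S}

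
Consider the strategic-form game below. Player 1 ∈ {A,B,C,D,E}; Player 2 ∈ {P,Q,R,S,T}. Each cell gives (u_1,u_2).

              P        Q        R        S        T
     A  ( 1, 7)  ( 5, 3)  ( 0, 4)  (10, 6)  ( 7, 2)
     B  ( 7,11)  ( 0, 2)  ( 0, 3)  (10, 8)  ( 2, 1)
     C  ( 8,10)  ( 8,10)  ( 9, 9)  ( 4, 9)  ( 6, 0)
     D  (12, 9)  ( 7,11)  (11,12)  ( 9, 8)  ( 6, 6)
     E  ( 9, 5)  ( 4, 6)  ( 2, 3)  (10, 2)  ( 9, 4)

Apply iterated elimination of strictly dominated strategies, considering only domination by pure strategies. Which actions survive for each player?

P2 drop S (P beats it: A:7>6 B:11>8 C:10>9 D:9>8 E:5>2)
P1 drop B (C beats it: P:8>7 Q:8>0 R:9>0 T:6>2)
P2 drop T (P beats it: A:7>2 C:10>0 D:9>6 E:5>4)
P1 drop A (C beats it: P:8>1 Q:8>5 R:9>0)
P1 drop E (D beats it: P:12>9 Q:7>4 R:11>2)
P1→{C,D} P2→{P,Q,R}

IESDS → P1:{C,D} P2:{P,Q,R}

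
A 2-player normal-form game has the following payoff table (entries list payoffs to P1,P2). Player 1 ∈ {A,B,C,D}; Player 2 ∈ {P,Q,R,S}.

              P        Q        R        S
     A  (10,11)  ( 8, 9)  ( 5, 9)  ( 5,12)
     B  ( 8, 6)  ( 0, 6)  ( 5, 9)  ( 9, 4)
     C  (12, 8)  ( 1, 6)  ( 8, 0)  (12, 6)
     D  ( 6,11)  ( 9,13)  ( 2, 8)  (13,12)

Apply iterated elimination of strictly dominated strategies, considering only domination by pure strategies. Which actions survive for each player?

IESDS → P1:{A,C,D} P2:{P,Q,S}

P1 drop B (C beats it: P:12>8 Q:1>0 R:8>5 S:12>9)
P2 drop R (P beats it: A:11>9 C:8>0 D:11>8)
P1→{A,C,D} P2→{P,Q,S}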